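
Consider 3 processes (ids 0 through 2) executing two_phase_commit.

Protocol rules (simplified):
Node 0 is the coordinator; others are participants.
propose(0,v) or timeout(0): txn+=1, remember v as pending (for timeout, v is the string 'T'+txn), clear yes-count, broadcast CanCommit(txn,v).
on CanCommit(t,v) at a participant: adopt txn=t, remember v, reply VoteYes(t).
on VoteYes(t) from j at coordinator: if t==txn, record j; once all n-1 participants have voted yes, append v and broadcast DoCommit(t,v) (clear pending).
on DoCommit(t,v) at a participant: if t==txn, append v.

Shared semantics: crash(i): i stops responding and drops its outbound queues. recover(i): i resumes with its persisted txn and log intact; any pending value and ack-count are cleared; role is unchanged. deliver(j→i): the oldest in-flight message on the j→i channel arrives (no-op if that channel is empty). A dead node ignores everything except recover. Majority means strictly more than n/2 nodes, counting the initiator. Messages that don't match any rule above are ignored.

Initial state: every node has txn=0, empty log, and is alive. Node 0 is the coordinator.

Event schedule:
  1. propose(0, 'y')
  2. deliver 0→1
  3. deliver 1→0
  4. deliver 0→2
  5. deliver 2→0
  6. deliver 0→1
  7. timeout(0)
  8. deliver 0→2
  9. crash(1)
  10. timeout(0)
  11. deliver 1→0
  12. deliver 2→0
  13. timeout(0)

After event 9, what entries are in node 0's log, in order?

[1] propose(0,'y') → N0(coor t1 [-])
[2] deliver 0→1 → N1(part t1 [-])
[3] deliver 1→0 → ∅
[4] deliver 0→2 → N2(part t1 [-])
[5] deliver 2→0 → N0(coor t1 [y])
[6] deliver 0→1 → N1(part t1 [y])
[7] timeout(0) → N0(coor t2 [y])
[8] deliver 0→2 → N2(part t1 [y])
[9] crash(1) → N1(✗part t1 [y])

y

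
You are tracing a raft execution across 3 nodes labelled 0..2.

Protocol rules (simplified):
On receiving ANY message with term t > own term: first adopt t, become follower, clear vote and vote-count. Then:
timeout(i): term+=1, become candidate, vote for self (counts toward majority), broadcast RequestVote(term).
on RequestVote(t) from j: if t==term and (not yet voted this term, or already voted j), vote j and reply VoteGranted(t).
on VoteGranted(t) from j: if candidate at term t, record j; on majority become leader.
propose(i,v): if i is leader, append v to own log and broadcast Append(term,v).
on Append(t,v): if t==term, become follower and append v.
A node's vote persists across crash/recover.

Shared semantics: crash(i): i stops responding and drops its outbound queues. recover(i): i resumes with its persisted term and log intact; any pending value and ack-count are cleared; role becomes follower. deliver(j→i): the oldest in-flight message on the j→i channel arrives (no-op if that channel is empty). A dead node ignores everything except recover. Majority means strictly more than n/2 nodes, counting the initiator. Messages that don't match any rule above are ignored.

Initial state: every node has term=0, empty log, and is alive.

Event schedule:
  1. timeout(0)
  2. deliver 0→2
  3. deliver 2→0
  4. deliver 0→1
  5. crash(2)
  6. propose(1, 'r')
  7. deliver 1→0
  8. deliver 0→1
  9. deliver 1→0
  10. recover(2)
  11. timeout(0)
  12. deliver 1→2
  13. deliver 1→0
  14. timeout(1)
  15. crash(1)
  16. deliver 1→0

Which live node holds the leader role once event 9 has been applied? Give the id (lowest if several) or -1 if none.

0

1. timeout(0):  <0:cand t1 ->
2. deliver 0→2:  <2:foll t1 ->
3. deliver 2→0:  <0:lead t1 ->
4. deliver 0→1:  <1:foll t1 ->
5. crash(2):  <2:✗foll t1 ->
6. propose(1,'r'):  nop
7. deliver 1→0:  nop
8. deliver 0→1:  nop
9. deliver 1→0:  nop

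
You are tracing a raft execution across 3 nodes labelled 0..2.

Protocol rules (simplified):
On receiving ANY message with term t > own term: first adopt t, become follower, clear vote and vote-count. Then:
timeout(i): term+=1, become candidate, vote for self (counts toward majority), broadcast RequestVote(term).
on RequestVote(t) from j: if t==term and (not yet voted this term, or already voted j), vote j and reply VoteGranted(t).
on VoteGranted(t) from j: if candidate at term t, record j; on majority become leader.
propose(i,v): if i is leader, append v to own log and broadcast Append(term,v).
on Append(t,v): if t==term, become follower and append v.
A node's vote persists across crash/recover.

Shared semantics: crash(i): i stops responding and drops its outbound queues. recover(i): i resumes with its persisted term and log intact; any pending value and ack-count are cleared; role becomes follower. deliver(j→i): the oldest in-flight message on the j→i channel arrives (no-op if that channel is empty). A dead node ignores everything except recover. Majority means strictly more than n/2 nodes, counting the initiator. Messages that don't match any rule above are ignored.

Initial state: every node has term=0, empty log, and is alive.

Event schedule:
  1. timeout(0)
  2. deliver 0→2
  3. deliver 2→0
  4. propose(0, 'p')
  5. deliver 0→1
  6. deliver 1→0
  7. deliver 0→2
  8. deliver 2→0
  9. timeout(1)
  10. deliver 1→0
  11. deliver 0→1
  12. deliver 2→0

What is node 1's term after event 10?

[1] timeout(0) → N0(cand t1 [-])
[2] deliver 0→2 → N2(foll t1 [-])
[3] deliver 2→0 → N0(lead t1 [-])
[4] propose(0,'p') → N0(lead t1 [p])
[5] deliver 0→1 → N1(foll t1 [-])
[6] deliver 1→0 → ∅
[7] deliver 0→2 → N2(foll t1 [p])
[8] deliver 2→0 → ∅
[9] timeout(1) → N1(cand t2 [-])
[10] deliver 1→0 → N0(foll t2 [p])

2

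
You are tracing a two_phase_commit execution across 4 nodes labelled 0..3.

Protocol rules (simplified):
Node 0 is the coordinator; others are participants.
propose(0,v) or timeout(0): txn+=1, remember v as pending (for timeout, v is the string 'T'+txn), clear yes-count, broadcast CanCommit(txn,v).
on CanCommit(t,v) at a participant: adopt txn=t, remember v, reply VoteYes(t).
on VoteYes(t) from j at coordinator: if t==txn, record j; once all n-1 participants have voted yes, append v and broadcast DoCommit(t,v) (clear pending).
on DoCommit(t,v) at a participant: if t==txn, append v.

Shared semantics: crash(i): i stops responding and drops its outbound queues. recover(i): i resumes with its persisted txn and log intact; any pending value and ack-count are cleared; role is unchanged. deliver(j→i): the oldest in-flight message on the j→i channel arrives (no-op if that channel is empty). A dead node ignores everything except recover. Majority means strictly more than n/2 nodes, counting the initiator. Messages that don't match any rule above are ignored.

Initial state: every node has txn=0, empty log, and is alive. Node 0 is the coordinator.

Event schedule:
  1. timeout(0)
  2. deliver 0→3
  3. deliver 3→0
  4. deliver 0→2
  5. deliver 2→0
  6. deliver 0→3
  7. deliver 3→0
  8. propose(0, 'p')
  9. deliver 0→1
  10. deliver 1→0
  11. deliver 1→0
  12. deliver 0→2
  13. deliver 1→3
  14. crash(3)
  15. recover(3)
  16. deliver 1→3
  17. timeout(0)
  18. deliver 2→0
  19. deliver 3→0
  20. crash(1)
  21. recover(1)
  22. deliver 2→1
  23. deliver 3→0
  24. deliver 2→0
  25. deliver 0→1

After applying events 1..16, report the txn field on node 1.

e1 timeout(0): 0[coor,t=1,-]
e2 deliver 0→3: 3[part,t=1,-]
e3 deliver 3→0: ·
e4 deliver 0→2: 2[part,t=1,-]
e5 deliver 2→0: ·
e6 deliver 0→3: ·
e7 deliver 3→0: ·
e8 propose(0,'p'): 0[coor,t=2,-]
e9 deliver 0→1: 1[part,t=1,-]
e10 deliver 1→0: ·
e11 deliver 1→0: ·
e12 deliver 0→2: 2[part,t=2,-]
e13 deliver 1→3: ·
e14 crash(3): 3[✗part,t=1,-]
e15 recover(3): 3[part,t=1,-]
e16 deliver 1→3: ·

1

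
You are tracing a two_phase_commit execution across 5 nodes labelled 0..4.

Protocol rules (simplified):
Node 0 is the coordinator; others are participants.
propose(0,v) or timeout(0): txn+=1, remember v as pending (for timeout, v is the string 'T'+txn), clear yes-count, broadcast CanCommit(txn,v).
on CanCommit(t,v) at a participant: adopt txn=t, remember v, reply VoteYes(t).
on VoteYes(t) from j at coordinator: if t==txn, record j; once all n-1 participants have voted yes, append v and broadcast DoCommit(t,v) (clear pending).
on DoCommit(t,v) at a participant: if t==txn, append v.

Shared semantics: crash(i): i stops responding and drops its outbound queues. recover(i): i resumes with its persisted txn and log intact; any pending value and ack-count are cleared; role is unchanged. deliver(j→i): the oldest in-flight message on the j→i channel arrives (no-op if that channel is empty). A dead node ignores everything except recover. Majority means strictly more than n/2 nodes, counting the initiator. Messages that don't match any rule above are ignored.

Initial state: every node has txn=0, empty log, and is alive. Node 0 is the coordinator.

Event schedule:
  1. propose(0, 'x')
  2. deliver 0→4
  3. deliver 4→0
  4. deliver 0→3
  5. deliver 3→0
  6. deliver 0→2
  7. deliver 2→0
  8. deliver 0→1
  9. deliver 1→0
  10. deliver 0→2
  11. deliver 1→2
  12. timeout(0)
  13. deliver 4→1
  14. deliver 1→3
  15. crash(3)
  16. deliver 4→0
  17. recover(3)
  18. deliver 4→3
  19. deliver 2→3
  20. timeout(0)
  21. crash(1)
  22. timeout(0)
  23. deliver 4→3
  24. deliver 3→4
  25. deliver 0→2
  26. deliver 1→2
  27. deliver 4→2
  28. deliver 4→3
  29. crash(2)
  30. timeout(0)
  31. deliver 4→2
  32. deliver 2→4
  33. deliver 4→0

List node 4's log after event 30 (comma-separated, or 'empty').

e1 propose(0,'x'): 0[coor,t=1,-]
e2 deliver 0→4: 4[part,t=1,-]
e3 deliver 4→0: ·
e4 deliver 0→3: 3[part,t=1,-]
e5 deliver 3→0: ·
e6 deliver 0→2: 2[part,t=1,-]
e7 deliver 2→0: ·
e8 deliver 0→1: 1[part,t=1,-]
e9 deliver 1→0: 0[coor,t=1,x]
e10 deliver 0→2: 2[part,t=1,x]
e11 deliver 1→2: ·
e12 timeout(0): 0[coor,t=2,x]
e13 deliver 4→1: ·
e14 deliver 1→3: ·
e15 crash(3): 3[✗part,t=1,-]
e16 deliver 4→0: ·
e17 recover(3): 3[part,t=1,-]
e18 deliver 4→3: ·
e19 deliver 2→3: ·
e20 timeout(0): 0[coor,t=3,x]
e21 crash(1): 1[✗part,t=1,-]
e22 timeout(0): 0[coor,t=4,x]
e23 deliver 4→3: ·
e24 deliver 3→4: ·
e25 deliver 0→2: 2[part,t=2,x]
e26 deliver 1→2: ·
e27 deliver 4→2: ·
e28 deliver 4→3: ·
e29 crash(2): 2[✗part,t=2,x]
e30 timeout(0): 0[coor,t=5,x]

empty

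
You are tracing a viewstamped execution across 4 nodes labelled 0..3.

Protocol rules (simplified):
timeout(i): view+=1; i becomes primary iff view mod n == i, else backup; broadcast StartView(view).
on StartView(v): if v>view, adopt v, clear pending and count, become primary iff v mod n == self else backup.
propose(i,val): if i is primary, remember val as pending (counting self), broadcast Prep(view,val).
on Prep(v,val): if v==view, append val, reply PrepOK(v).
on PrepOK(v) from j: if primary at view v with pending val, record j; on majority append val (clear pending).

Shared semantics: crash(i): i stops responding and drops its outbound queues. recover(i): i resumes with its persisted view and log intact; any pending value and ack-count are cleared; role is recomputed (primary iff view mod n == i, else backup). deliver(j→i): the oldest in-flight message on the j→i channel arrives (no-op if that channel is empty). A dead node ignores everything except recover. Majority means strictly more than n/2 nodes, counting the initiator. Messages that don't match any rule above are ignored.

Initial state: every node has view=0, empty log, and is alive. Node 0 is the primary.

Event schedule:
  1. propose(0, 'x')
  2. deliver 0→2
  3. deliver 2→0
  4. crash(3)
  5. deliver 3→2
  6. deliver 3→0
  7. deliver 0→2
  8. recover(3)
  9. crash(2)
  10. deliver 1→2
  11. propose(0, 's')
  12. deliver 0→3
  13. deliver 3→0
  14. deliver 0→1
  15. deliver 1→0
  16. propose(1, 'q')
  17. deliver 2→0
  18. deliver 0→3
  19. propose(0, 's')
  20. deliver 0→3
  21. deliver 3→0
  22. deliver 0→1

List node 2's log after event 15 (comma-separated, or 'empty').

x

1. propose(0,'x'):  nop
2. deliver 0→2:  <2:back v0 x>
3. deliver 2→0:  nop
4. crash(3):  <3:✗back v0 ->
5. deliver 3→2:  nop
6. deliver 3→0:  nop
7. deliver 0→2:  nop
8. recover(3):  <3:back v0 ->
9. crash(2):  <2:✗back v0 x>
10. deliver 1→2:  nop
11. propose(0,'s'):  nop
12. deliver 0→3:  <3:back v0 x>
13. deliver 3→0:  nop
14. deliver 0→1:  <1:back v0 x>
15. deliver 1→0:  <0:prim v0 s>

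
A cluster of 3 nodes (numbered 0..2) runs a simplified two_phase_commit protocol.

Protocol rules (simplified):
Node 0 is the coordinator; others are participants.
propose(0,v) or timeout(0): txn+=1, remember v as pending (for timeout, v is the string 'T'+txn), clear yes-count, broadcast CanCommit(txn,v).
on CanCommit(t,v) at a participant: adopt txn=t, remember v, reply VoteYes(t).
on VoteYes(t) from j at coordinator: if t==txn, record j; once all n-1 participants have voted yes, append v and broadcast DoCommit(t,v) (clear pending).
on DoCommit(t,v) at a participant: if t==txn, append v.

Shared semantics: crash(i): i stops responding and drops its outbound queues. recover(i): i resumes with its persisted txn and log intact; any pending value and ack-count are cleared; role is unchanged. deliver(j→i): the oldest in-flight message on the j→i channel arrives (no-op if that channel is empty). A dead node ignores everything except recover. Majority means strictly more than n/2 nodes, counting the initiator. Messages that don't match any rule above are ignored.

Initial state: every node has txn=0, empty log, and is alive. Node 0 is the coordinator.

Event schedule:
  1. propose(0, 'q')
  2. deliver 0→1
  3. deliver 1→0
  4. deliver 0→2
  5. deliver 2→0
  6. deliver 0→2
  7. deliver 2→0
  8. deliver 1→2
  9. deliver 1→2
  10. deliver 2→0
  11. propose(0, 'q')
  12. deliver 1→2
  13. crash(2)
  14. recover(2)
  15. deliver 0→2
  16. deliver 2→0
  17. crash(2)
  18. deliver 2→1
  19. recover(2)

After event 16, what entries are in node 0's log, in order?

1. propose(0,'q'):  <0:coor t1 ->
2. deliver 0→1:  <1:part t1 ->
3. deliver 1→0:  nop
4. deliver 0→2:  <2:part t1 ->
5. deliver 2→0:  <0:coor t1 q>
6. deliver 0→2:  <2:part t1 q>
7. deliver 2→0:  nop
8. deliver 1→2:  nop
9. deliver 1→2:  nop
10. deliver 2→0:  nop
11. propose(0,'q'):  <0:coor t2 q>
12. deliver 1→2:  nop
13. crash(2):  <2:✗part t1 q>
14. recover(2):  <2:part t1 q>
15. deliver 0→2:  <2:part t2 q>
16. deliver 2→0:  nop

q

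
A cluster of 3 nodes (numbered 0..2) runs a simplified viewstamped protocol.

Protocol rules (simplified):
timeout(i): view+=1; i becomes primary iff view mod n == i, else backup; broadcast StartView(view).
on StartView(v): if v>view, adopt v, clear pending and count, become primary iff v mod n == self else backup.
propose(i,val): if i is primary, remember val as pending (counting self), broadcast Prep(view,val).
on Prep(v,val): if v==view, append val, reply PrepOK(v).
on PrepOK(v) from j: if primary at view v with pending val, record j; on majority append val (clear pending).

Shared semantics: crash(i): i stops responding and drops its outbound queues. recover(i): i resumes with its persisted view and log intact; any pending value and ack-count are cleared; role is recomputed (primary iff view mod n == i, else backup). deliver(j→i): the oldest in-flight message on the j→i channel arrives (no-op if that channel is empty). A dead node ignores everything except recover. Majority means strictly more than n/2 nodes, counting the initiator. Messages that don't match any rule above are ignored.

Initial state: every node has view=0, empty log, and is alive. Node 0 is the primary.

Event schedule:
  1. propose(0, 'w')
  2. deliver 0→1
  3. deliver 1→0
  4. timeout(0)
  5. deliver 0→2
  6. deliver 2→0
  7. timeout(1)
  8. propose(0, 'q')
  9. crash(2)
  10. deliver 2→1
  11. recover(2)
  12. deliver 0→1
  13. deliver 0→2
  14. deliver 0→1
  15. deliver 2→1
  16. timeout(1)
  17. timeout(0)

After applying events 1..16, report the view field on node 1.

[1] propose(0,'w') → ∅
[2] deliver 0→1 → N1(back v0 [w])
[3] deliver 1→0 → N0(prim v0 [w])
[4] timeout(0) → N0(back v1 [w])
[5] deliver 0→2 → N2(back v0 [w])
[6] deliver 2→0 → ∅
[7] timeout(1) → N1(prim v1 [w])
[8] propose(0,'q') → ∅
[9] crash(2) → N2(✗back v0 [w])
[10] deliver 2→1 → ∅
[11] recover(2) → N2(back v0 [w])
[12] deliver 0→1 → ∅
[13] deliver 0→2 → N2(back v1 [w])
[14] deliver 0→1 → ∅
[15] deliver 2→1 → ∅
[16] timeout(1) → N1(back v2 [w])

2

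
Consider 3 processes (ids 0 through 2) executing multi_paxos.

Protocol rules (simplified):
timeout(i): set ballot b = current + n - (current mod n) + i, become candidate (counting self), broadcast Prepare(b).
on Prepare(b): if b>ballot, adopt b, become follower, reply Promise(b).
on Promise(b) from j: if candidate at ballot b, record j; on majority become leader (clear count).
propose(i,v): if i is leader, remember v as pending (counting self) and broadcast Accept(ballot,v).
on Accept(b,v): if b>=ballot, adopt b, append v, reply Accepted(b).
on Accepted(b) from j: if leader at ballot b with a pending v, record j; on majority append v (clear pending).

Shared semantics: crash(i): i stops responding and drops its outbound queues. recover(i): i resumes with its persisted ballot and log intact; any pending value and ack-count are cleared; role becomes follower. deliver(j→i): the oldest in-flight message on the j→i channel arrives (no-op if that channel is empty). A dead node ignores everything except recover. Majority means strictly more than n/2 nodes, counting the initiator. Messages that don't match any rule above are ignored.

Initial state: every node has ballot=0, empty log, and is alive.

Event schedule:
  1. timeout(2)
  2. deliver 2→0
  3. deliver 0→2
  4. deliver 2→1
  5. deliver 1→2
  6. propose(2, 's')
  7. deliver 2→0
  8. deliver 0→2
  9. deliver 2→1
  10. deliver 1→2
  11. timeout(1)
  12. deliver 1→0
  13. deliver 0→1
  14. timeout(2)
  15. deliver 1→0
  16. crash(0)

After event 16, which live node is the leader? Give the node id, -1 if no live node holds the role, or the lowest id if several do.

1

after 1 — timeout(2): n2:cand/b5/[-]
after 2 — deliver 2→0: n0:foll/b5/[-]
after 3 — deliver 0→2: n2:lead/b5/[-]
after 4 — deliver 2→1: n1:foll/b5/[-]
after 5 — deliver 1→2: ·
after 6 — propose(2,'s'): ·
after 7 — deliver 2→0: n0:foll/b5/[s]
after 8 — deliver 0→2: n2:lead/b5/[s]
after 9 — deliver 2→1: n1:foll/b5/[s]
after 10 — deliver 1→2: ·
after 11 — timeout(1): n1:cand/b7/[s]
after 12 — deliver 1→0: n0:foll/b7/[s]
after 13 — deliver 0→1: n1:lead/b7/[s]
after 14 — timeout(2): n2:cand/b8/[s]
after 15 — deliver 1→0: ·
after 16 — crash(0): n0:✗foll/b7/[s]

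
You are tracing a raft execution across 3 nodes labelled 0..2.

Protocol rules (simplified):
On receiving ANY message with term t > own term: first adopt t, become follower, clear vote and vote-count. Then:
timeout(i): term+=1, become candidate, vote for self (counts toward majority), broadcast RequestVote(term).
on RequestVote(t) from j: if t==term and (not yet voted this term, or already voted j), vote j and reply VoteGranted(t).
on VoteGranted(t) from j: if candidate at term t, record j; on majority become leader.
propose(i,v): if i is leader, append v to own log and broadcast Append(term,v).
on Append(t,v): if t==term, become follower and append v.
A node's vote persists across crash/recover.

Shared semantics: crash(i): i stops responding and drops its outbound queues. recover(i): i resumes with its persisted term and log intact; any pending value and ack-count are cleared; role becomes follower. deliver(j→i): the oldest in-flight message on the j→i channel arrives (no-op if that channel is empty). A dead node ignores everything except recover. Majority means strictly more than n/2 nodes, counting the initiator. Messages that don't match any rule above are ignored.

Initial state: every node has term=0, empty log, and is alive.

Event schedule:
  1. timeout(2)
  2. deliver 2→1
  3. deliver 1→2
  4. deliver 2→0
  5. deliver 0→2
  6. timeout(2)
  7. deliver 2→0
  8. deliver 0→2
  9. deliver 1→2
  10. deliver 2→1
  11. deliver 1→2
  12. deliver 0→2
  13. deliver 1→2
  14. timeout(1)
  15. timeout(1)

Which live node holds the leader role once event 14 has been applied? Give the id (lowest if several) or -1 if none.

2

e1 timeout(2): 2[cand,t=1,-]
e2 deliver 2→1: 1[foll,t=1,-]
e3 deliver 1→2: 2[lead,t=1,-]
e4 deliver 2→0: 0[foll,t=1,-]
e5 deliver 0→2: ·
e6 timeout(2): 2[cand,t=2,-]
e7 deliver 2→0: 0[foll,t=2,-]
e8 deliver 0→2: 2[lead,t=2,-]
e9 deliver 1→2: ·
e10 deliver 2→1: 1[foll,t=2,-]
e11 deliver 1→2: ·
e12 deliver 0→2: ·
e13 deliver 1→2: ·
e14 timeout(1): 1[cand,t=3,-]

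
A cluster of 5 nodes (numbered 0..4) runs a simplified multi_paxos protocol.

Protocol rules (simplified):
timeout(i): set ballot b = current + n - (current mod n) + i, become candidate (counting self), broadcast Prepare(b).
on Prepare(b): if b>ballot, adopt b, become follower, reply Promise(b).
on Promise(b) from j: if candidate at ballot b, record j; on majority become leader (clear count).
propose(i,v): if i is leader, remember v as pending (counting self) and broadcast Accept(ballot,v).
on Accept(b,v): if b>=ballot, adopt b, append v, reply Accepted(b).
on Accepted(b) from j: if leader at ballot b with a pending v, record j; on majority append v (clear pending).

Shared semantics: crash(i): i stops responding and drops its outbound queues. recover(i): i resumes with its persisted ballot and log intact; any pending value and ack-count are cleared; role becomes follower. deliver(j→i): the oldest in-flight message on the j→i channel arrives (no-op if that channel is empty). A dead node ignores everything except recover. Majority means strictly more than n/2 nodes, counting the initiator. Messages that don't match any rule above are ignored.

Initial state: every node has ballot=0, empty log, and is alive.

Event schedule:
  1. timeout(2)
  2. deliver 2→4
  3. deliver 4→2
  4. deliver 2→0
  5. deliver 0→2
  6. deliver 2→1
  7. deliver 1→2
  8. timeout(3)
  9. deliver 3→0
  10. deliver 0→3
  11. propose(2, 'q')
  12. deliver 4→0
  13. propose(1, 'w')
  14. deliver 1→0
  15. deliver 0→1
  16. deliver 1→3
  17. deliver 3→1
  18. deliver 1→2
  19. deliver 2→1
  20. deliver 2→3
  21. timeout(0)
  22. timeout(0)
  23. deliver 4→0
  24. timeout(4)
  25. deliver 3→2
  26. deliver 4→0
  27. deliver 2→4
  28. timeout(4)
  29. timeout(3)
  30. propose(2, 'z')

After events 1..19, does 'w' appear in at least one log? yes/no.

no

step 1 timeout(2): 2={cand,b=7,log=-}
step 2 deliver 2→4: 4={foll,b=7,log=-}
step 3 deliver 4→2: —
step 4 deliver 2→0: 0={foll,b=7,log=-}
step 5 deliver 0→2: 2={lead,b=7,log=-}
step 6 deliver 2→1: 1={foll,b=7,log=-}
step 7 deliver 1→2: —
step 8 timeout(3): 3={cand,b=8,log=-}
step 9 deliver 3→0: 0={foll,b=8,log=-}
step 10 deliver 0→3: —
step 11 propose(2,'q'): —
step 12 deliver 4→0: —
step 13 propose(1,'w'): —
step 14 deliver 1→0: —
step 15 deliver 0→1: —
step 16 deliver 1→3: —
step 17 deliver 3→1: 1={foll,b=8,log=-}
step 18 deliver 1→2: —
step 19 deliver 2→1: —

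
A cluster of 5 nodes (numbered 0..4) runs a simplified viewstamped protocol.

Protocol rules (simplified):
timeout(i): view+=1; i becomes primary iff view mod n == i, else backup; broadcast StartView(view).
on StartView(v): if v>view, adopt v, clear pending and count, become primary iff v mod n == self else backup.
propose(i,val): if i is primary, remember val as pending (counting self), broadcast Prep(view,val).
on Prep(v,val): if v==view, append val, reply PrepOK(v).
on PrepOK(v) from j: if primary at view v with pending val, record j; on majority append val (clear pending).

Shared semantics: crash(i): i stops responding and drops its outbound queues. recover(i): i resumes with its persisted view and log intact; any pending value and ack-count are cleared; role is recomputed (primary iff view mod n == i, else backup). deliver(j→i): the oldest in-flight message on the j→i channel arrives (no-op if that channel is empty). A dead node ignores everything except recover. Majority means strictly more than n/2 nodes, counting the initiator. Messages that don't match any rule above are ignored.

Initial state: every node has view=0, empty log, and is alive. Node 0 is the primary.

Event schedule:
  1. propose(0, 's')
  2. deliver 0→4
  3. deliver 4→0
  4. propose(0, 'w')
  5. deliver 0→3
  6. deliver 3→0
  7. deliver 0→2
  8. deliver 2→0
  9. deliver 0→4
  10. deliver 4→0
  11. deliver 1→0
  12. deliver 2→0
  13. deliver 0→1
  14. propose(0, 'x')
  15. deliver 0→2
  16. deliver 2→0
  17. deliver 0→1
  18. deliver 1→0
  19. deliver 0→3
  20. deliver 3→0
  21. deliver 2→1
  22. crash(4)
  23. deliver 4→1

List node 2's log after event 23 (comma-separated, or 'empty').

s,w

step 1 propose(0,'s'): —
step 2 deliver 0→4: 4={back,v=0,log=s}
step 3 deliver 4→0: —
step 4 propose(0,'w'): —
step 5 deliver 0→3: 3={back,v=0,log=s}
step 6 deliver 3→0: —
step 7 deliver 0→2: 2={back,v=0,log=s}
step 8 deliver 2→0: 0={prim,v=0,log=w}
step 9 deliver 0→4: 4={back,v=0,log=s,w}
step 10 deliver 4→0: —
step 11 deliver 1→0: —
step 12 deliver 2→0: —
step 13 deliver 0→1: 1={back,v=0,log=s}
step 14 propose(0,'x'): —
step 15 deliver 0→2: 2={back,v=0,log=s,w}
step 16 deliver 2→0: —
step 17 deliver 0→1: 1={back,v=0,log=s,w}
step 18 deliver 1→0: 0={prim,v=0,log=w,x}
step 19 deliver 0→3: 3={back,v=0,log=s,w}
step 20 deliver 3→0: —
step 21 deliver 2→1: —
step 22 crash(4): 4={✗back,v=0,log=s,w}
step 23 deliver 4→1: —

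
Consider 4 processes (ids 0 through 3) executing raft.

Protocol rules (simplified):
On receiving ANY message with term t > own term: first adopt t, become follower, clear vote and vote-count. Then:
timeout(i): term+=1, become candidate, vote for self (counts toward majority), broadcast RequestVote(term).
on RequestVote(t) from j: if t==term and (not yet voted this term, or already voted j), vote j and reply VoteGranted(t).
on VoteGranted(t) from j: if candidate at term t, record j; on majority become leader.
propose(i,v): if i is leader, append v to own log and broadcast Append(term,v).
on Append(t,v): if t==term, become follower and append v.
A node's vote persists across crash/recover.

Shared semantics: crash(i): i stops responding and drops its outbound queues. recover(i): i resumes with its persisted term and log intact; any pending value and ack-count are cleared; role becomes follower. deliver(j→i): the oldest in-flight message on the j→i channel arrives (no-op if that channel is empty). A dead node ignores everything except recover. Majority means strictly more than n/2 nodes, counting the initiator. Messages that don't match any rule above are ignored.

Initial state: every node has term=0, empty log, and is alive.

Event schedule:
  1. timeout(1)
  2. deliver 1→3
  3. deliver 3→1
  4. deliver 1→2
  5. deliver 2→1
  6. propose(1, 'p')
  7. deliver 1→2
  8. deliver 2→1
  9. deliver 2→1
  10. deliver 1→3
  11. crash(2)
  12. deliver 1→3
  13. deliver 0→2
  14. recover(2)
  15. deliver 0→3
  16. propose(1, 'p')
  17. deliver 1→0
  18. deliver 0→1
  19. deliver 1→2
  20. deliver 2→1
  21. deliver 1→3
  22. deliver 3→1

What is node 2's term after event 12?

[1] timeout(1) → N1(cand t1 [-])
[2] deliver 1→3 → N3(foll t1 [-])
[3] deliver 3→1 → ∅
[4] deliver 1→2 → N2(foll t1 [-])
[5] deliver 2→1 → N1(lead t1 [-])
[6] propose(1,'p') → N1(lead t1 [p])
[7] deliver 1→2 → N2(foll t1 [p])
[8] deliver 2→1 → ∅
[9] deliver 2→1 → ∅
[10] deliver 1→3 → N3(foll t1 [p])
[11] crash(2) → N2(✗foll t1 [p])
[12] deliver 1→3 → ∅

1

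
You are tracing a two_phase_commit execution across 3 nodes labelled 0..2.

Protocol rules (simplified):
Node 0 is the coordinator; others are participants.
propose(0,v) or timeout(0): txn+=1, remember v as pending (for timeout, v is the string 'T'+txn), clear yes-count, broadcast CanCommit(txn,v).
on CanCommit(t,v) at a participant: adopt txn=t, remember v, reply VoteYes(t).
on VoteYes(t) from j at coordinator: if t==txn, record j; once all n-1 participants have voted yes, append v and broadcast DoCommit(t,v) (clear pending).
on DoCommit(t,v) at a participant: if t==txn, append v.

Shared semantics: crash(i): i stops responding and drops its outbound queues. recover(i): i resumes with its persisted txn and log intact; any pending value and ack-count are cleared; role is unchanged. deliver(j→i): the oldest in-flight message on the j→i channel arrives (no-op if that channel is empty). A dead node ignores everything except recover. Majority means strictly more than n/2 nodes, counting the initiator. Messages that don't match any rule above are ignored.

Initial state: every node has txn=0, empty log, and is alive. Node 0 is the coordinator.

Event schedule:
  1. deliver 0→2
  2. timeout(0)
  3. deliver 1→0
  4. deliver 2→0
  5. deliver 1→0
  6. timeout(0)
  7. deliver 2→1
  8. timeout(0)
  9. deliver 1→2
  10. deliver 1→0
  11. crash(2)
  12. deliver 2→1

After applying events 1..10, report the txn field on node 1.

0

after 1 — deliver 0→2: ·
after 2 — timeout(0): n0:coor/t1/[-]
after 3 — deliver 1→0: ·
after 4 — deliver 2→0: ·
after 5 — deliver 1→0: ·
after 6 — timeout(0): n0:coor/t2/[-]
after 7 — deliver 2→1: ·
after 8 — timeout(0): n0:coor/t3/[-]
after 9 — deliver 1→2: ·
after 10 — deliver 1→0: ·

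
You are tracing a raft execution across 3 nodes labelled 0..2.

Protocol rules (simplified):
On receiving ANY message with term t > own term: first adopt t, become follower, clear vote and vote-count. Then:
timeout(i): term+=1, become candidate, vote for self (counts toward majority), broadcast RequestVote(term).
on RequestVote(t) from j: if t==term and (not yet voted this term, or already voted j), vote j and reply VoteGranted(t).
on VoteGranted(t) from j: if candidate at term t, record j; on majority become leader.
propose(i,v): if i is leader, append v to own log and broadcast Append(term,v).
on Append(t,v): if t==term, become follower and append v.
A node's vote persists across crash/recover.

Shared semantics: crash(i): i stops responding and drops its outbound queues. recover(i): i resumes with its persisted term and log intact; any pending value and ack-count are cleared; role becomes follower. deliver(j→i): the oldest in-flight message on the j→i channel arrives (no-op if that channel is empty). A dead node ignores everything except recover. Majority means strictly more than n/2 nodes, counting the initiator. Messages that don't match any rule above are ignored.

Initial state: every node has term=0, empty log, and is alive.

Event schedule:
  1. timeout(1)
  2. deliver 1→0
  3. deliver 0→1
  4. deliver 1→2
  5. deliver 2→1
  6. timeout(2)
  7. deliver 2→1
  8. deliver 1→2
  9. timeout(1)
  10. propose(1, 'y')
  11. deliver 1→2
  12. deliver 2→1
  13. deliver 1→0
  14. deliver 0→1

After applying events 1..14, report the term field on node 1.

3

[1] timeout(1) → N1(cand t1 [-])
[2] deliver 1→0 → N0(foll t1 [-])
[3] deliver 0→1 → N1(lead t1 [-])
[4] deliver 1→2 → N2(foll t1 [-])
[5] deliver 2→1 → ∅
[6] timeout(2) → N2(cand t2 [-])
[7] deliver 2→1 → N1(foll t2 [-])
[8] deliver 1→2 → N2(lead t2 [-])
[9] timeout(1) → N1(cand t3 [-])
[10] propose(1,'y') → ∅
[11] deliver 1→2 → N2(foll t3 [-])
[12] deliver 2→1 → N1(lead t3 [-])
[13] deliver 1→0 → N0(foll t3 [-])
[14] deliver 0→1 → ∅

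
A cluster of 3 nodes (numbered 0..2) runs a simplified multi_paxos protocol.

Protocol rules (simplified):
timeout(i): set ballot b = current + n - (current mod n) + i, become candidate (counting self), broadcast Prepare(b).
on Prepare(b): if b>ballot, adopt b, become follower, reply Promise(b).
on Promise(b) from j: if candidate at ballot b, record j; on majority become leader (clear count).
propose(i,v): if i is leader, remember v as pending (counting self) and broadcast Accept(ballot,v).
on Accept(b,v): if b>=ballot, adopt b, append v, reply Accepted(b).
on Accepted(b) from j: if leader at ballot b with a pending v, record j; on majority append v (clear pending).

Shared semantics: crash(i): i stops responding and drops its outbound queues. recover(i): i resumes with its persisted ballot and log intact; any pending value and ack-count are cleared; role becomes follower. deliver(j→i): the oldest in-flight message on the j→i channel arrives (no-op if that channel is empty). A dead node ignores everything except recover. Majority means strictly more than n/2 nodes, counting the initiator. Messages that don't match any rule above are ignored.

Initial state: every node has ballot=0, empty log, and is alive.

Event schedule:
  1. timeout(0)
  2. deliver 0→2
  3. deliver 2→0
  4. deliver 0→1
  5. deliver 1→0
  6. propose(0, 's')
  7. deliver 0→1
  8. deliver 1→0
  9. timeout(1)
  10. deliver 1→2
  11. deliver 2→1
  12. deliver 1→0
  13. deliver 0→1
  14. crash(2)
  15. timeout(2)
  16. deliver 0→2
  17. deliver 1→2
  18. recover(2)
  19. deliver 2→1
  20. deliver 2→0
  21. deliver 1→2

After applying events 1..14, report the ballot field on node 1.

7

after 1 — timeout(0): n0:cand/b3/[-]
after 2 — deliver 0→2: n2:foll/b3/[-]
after 3 — deliver 2→0: n0:lead/b3/[-]
after 4 — deliver 0→1: n1:foll/b3/[-]
after 5 — deliver 1→0: ·
after 6 — propose(0,'s'): ·
after 7 — deliver 0→1: n1:foll/b3/[s]
after 8 — deliver 1→0: n0:lead/b3/[s]
after 9 — timeout(1): n1:cand/b7/[s]
after 10 — deliver 1→2: n2:foll/b7/[-]
after 11 — deliver 2→1: n1:lead/b7/[s]
after 12 — deliver 1→0: n0:foll/b7/[s]
after 13 — deliver 0→1: ·
after 14 — crash(2): n2:✗foll/b7/[-]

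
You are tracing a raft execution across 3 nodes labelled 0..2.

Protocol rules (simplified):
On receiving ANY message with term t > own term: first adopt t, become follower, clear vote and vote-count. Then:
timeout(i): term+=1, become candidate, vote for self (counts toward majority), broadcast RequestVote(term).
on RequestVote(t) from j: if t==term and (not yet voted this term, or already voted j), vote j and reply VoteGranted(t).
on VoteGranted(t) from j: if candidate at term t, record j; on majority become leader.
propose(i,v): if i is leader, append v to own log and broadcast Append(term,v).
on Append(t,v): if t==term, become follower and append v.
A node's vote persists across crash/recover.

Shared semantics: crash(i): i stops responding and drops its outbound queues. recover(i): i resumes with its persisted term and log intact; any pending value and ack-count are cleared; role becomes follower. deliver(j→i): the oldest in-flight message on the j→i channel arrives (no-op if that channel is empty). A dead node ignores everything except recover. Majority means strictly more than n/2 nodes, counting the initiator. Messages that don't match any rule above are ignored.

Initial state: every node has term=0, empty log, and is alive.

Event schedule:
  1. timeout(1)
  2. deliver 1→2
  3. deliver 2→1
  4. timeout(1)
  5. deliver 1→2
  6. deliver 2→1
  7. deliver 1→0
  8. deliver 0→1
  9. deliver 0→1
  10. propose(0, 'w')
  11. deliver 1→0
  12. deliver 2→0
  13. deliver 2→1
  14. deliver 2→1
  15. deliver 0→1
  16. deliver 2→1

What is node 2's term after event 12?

after 1 — timeout(1): n1:cand/t1/[-]
after 2 — deliver 1→2: n2:foll/t1/[-]
after 3 — deliver 2→1: n1:lead/t1/[-]
after 4 — timeout(1): n1:cand/t2/[-]
after 5 — deliver 1→2: n2:foll/t2/[-]
after 6 — deliver 2→1: n1:lead/t2/[-]
after 7 — deliver 1→0: n0:foll/t1/[-]
after 8 — deliver 0→1: ·
after 9 — deliver 0→1: ·
after 10 — propose(0,'w'): ·
after 11 — deliver 1→0: n0:foll/t2/[-]
after 12 — deliver 2→0: ·

2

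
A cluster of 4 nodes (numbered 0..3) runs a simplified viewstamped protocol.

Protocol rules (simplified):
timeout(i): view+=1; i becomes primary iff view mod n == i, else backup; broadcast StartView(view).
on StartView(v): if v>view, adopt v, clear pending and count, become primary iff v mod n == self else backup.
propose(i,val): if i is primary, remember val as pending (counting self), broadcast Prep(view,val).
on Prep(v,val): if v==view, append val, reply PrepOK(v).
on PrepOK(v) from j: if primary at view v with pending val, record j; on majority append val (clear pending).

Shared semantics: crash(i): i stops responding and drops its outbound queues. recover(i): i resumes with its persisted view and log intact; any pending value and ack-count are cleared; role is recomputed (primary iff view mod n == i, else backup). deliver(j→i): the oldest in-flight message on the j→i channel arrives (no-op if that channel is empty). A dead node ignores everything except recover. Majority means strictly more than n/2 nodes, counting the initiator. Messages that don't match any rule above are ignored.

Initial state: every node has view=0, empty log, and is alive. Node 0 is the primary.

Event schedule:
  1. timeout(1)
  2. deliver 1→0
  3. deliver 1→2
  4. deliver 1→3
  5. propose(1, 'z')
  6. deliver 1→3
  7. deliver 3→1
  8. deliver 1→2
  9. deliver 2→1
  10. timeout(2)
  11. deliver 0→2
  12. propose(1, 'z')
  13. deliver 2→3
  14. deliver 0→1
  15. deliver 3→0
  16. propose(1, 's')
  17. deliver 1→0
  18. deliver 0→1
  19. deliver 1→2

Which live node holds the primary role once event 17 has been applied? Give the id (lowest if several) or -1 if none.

e1 timeout(1): 1[prim,v=1,-]
e2 deliver 1→0: 0[back,v=1,-]
e3 deliver 1→2: 2[back,v=1,-]
e4 deliver 1→3: 3[back,v=1,-]
e5 propose(1,'z'): ·
e6 deliver 1→3: 3[back,v=1,z]
e7 deliver 3→1: ·
e8 deliver 1→2: 2[back,v=1,z]
e9 deliver 2→1: 1[prim,v=1,z]
e10 timeout(2): 2[prim,v=2,z]
e11 deliver 0→2: ·
e12 propose(1,'z'): ·
e13 deliver 2→3: 3[back,v=2,z]
e14 deliver 0→1: ·
e15 deliver 3→0: ·
e16 propose(1,'s'): ·
e17 deliver 1→0: 0[back,v=1,z]

1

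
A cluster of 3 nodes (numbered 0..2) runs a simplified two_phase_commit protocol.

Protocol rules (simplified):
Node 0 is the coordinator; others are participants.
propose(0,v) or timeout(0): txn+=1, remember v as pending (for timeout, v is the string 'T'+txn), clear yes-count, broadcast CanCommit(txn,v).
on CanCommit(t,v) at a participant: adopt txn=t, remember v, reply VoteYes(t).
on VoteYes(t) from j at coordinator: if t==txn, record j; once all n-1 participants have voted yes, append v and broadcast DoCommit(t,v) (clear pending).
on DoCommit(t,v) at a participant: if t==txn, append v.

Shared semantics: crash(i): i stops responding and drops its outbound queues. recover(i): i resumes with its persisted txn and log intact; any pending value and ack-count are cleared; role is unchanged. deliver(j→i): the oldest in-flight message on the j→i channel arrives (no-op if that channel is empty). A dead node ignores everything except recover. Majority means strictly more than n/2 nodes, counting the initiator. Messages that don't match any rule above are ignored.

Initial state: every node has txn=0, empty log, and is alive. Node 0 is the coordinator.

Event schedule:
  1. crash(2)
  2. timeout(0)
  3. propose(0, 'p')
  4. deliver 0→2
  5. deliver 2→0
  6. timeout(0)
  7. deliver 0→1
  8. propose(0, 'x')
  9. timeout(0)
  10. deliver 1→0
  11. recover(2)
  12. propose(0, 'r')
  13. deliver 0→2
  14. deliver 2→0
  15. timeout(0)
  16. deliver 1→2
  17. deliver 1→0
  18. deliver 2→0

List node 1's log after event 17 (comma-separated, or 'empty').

empty

[1] crash(2) → N2(✗part t0 [-])
[2] timeout(0) → N0(coor t1 [-])
[3] propose(0,'p') → N0(coor t2 [-])
[4] deliver 0→2 → ∅
[5] deliver 2→0 → ∅
[6] timeout(0) → N0(coor t3 [-])
[7] deliver 0→1 → N1(part t1 [-])
[8] propose(0,'x') → N0(coor t4 [-])
[9] timeout(0) → N0(coor t5 [-])
[10] deliver 1→0 → ∅
[11] recover(2) → N2(part t0 [-])
[12] propose(0,'r') → N0(coor t6 [-])
[13] deliver 0→2 → N2(part t1 [-])
[14] deliver 2→0 → ∅
[15] timeout(0) → N0(coor t7 [-])
[16] deliver 1→2 → ∅
[17] deliver 1→0 → ∅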